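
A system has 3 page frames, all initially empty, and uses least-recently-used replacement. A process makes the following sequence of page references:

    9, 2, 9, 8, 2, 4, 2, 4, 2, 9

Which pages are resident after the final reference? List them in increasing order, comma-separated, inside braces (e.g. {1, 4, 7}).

{2, 4, 9}

9 -> miss, frames (9)
2 -> miss, frames (9 2)
9 -> hit
8 -> miss, frames (2 9 8)
2 -> hit
4 -> miss, evict 9, frames (8 2 4)
2 -> hit
4 -> hit
2 -> hit
9 -> miss, evict 8, frames (4 2 9)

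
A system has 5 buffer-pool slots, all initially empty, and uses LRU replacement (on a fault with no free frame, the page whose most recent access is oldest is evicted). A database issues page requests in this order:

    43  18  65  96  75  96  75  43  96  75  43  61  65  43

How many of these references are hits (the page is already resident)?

8

43 → fault, frames {43}
18 → fault, frames {43,18}
65 → fault, frames {43,18,65}
96 → fault, frames {43,18,65,96}
75 → fault, frames {43,18,65,96,75}
96 → hit
75 → hit
43 → hit
96 → hit
75 → hit
43 → hit
61 → fault, evict 18, frames {65,96,75,43,61}
65 → hit
43 → hit
Hits: 8.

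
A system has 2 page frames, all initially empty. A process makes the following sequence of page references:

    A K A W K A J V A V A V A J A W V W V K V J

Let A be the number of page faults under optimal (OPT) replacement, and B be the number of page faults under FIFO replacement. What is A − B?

-1

Under OPT: F F . F . F F F . . . . . F . F F . . F . F → 11 faults.
Under FIFO: F F . F . F F F F . . . . F . F F . . F . F → 12 faults.
A − B = 11 − 12 = -1.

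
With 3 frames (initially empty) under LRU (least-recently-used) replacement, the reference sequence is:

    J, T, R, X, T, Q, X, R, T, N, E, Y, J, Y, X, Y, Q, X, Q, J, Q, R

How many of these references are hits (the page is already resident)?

J -> miss, frames (J)
T -> miss, frames (J T)
R -> miss, frames (J T R)
X -> miss, evict J, frames (T R X)
T -> hit
Q -> miss, evict R, frames (X T Q)
X -> hit
R -> miss, evict T, frames (Q X R)
T -> miss, evict Q, frames (X R T)
N -> miss, evict X, frames (R T N)
E -> miss, evict R, frames (T N E)
Y -> miss, evict T, frames (N E Y)
J -> miss, evict N, frames (E Y J)
Y -> hit
X -> miss, evict E, frames (J Y X)
Y -> hit
Q -> miss, evict J, frames (X Y Q)
X -> hit
Q -> hit
J -> miss, evict Y, frames (X Q J)
Q -> hit
R -> miss, evict X, frames (J Q R)
Hits: 7.

7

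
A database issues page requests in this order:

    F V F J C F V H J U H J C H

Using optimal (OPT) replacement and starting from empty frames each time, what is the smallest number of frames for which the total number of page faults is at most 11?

2

f=1: 14 faults
f=2: 10 faults
f=3: 8 faults
f=4: 6 faults
f=5: 6 faults
f=6: 6 faults
Smallest f with faults ≤ 11 is 2.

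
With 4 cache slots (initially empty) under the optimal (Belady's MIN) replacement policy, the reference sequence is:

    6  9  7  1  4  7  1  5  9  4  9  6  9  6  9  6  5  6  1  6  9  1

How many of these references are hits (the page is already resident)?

15

6: miss, frames (6)
9: miss, frames (6 9)
7: miss, frames (6 9 7)
1: miss, frames (6 9 7 1)
4: miss, evict 6, frames (9 7 1 4)
7: hit
1: hit
5: miss, evict 7, frames (9 1 4 5)
9: hit
4: hit
9: hit
6: miss, evict 4, frames (9 1 5 6)
9: hit
6: hit
9: hit
6: hit
5: hit
6: hit
1: hit
6: hit
9: hit
1: hit
Hits: 15.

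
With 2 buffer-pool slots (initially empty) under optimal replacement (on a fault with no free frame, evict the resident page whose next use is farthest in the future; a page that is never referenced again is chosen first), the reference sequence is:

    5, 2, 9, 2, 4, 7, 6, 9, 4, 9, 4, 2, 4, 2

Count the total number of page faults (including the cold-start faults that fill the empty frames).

5: fault, frames [5]
2: fault, frames [5, 2]
9: fault, evict 5, frames [2, 9]
2: hit
4: fault, evict 2, frames [9, 4]
7: fault, evict 4, frames [9, 7]
6: fault, evict 7, frames [9, 6]
9: hit
4: fault, evict 6, frames [9, 4]
9: hit
4: hit
2: fault, evict 9, frames [4, 2]
4: hit
2: hit
Page faults: 8.

8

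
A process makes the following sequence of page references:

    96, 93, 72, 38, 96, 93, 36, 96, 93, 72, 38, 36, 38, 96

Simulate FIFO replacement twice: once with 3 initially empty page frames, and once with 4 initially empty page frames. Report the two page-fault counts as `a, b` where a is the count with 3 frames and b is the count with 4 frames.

10, 11

3 frames: F F F F F F F . . F F . . F → 10 faults.
4 frames: F F F F . . F F F F F F . F → 11 faults.
11 > 10: adding a frame increased faults — Belady's anomaly.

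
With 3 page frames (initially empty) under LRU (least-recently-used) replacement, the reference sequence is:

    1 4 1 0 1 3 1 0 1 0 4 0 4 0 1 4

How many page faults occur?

5

1 → miss, frames [1]
4 → miss, frames [1, 4]
1 → hit
0 → miss, frames [4, 1, 0]
1 → hit
3 → miss, evict 4, frames [0, 1, 3]
1 → hit
0 → hit
1 → hit
0 → hit
4 → miss, evict 3, frames [1, 0, 4]
0 → hit
4 → hit
0 → hit
1 → hit
4 → hit
Page faults: 5.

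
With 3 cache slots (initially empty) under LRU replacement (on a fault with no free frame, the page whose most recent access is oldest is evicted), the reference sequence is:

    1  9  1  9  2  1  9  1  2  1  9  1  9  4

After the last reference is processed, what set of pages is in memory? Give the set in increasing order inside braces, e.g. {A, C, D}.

1 -> fault, frames {1}
9 -> fault, frames {1,9}
1 -> hit
9 -> hit
2 -> fault, frames {1,9,2}
1 -> hit
9 -> hit
1 -> hit
2 -> hit
1 -> hit
9 -> hit
1 -> hit
9 -> hit
4 -> fault, evict 2, frames {1,9,4}

{1, 4, 9}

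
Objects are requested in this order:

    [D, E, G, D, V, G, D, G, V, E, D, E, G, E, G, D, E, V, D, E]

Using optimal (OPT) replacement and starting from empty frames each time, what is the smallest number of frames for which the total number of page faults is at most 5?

f=1: 20 faults
f=2: 11 faults
f=3: 6 faults
f=4: 4 faults
Smallest f with faults ≤ 5 is 4.

4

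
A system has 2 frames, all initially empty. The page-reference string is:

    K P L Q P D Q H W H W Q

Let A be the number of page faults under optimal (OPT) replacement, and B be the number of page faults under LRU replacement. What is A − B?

Under OPT: F F F F . F . F F . . F → 8 faults.
Under LRU: F F F F F F F F F . . F → 10 faults.
A − B = 8 − 10 = -2.

-2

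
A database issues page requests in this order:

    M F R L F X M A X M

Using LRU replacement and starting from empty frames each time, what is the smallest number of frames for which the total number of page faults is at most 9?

f=1: 10 faults
f=2: 10 faults
f=3: 7 faults
f=4: 7 faults
f=5: 6 faults
f=6: 6 faults
Smallest f with faults ≤ 9 is 3.

3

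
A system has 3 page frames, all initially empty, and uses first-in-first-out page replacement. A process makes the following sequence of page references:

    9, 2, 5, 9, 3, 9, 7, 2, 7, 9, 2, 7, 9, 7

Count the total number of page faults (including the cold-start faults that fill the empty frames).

9 → fault, frames (9)
2 → fault, frames (9 2)
5 → fault, frames (9 2 5)
9 → hit
3 → fault, evict 9, frames (2 5 3)
9 → fault, evict 2, frames (5 3 9)
7 → fault, evict 5, frames (3 9 7)
2 → fault, evict 3, frames (9 7 2)
7 → hit
9 → hit
2 → hit
7 → hit
9 → hit
7 → hit
Page faults: 7.

7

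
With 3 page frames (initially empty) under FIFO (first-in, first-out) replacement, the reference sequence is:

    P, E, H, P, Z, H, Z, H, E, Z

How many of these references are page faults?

4

P -> fault, frames {P}
E -> fault, frames {P,E}
H -> fault, frames {P,E,H}
P -> hit
Z -> fault, evict P, frames {E,H,Z}
H -> hit
Z -> hit
H -> hit
E -> hit
Z -> hit
Page faults: 4.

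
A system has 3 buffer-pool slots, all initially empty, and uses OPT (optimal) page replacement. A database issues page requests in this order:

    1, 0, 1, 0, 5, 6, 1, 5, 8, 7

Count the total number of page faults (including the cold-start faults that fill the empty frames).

1 -> miss, frames (1)
0 -> miss, frames (1 0)
1 -> hit
0 -> hit
5 -> miss, frames (1 0 5)
6 -> miss, evict 0, frames (1 5 6)
1 -> hit
5 -> hit
8 -> miss, evict 6, frames (1 5 8)
7 -> miss, evict 8, frames (1 5 7)
Page faults: 6.

6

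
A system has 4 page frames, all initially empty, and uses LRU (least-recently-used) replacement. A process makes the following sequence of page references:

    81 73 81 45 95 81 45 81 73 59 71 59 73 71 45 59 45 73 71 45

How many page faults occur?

81 -> fault, frames (81)
73 -> fault, frames (81 73)
81 -> hit
45 -> fault, frames (73 81 45)
95 -> fault, frames (73 81 45 95)
81 -> hit
45 -> hit
81 -> hit
73 -> hit
59 -> fault, evict 95, frames (45 81 73 59)
71 -> fault, evict 45, frames (81 73 59 71)
59 -> hit
73 -> hit
71 -> hit
45 -> fault, evict 81, frames (59 73 71 45)
59 -> hit
45 -> hit
73 -> hit
71 -> hit
45 -> hit
Page faults: 7.

7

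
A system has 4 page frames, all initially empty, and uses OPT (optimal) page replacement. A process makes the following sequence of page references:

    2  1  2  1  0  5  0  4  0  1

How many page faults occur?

2: fault, frames (2)
1: fault, frames (2 1)
2: hit
1: hit
0: fault, frames (2 1 0)
5: fault, frames (2 1 0 5)
0: hit
4: fault, evict 5, frames (2 1 0 4)
0: hit
1: hit
Page faults: 5.

5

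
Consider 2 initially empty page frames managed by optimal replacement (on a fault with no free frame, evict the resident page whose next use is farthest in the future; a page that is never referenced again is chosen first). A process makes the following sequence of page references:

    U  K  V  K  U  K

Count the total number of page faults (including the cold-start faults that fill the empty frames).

4

U: miss, frames (U)
K: miss, frames (U K)
V: miss, evict U, frames (K V)
K: hit
U: miss, evict V, frames (K U)
K: hit
Page faults: 4.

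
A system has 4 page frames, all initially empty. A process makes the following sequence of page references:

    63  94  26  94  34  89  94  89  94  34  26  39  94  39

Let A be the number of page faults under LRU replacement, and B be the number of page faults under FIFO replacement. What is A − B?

Under LRU: F F F . F F . . . . . F . . → 6 faults.
Under FIFO: F F F . F F . . . . . F F . → 7 faults.
A − B = 6 − 7 = -1.

-1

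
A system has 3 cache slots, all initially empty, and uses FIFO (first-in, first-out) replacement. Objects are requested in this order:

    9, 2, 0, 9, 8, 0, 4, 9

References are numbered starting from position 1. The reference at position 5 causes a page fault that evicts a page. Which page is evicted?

9

pos 1: 9 -> fault, frames (9)
pos 2: 2 -> fault, frames (9 2)
pos 3: 0 -> fault, frames (9 2 0)
pos 4: 9 -> hit
pos 5: 8 -> fault, evict 9, frames (2 0 8)
At position 5, page 9 is evicted.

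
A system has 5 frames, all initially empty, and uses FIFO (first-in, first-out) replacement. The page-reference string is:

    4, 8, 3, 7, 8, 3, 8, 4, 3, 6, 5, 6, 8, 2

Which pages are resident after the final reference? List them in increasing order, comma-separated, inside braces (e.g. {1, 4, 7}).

{2, 3, 5, 6, 7}

4 → fault, frames [4]
8 → fault, frames [4, 8]
3 → fault, frames [4, 8, 3]
7 → fault, frames [4, 8, 3, 7]
8 → hit
3 → hit
8 → hit
4 → hit
3 → hit
6 → fault, frames [4, 8, 3, 7, 6]
5 → fault, evict 4, frames [8, 3, 7, 6, 5]
6 → hit
8 → hit
2 → fault, evict 8, frames [3, 7, 6, 5, 2]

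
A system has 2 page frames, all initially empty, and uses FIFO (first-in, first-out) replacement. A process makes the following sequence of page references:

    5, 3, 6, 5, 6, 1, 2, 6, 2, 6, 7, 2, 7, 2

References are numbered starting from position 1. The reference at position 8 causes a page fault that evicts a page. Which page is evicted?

1

pos 1: 5 -> fault, frames {5}
pos 2: 3 -> fault, frames {5,3}
pos 3: 6 -> fault, evict 5, frames {3,6}
pos 4: 5 -> fault, evict 3, frames {6,5}
pos 5: 6 -> hit
pos 6: 1 -> fault, evict 6, frames {5,1}
pos 7: 2 -> fault, evict 5, frames {1,2}
pos 8: 6 -> fault, evict 1, frames {2,6}
At position 8, page 1 is evicted.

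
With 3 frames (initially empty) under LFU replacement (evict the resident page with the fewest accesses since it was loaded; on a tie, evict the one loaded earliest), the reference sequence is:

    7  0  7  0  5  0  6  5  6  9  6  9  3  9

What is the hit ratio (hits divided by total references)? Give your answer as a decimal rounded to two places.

7: miss, frames (7)
0: miss, frames (7 0)
7: hit
0: hit
5: miss, frames (7 0 5)
0: hit
6: miss, evict 5, frames (7 0 6)
5: miss, evict 6, frames (7 0 5)
6: miss, evict 5, frames (7 0 6)
9: miss, evict 6, frames (7 0 9)
6: miss, evict 9, frames (7 0 6)
9: miss, evict 6, frames (7 0 9)
3: miss, evict 9, frames (7 0 3)
9: miss, evict 3, frames (7 0 9)
Hits: 3 of 14 references → 3/14 = 0.2143.

0.21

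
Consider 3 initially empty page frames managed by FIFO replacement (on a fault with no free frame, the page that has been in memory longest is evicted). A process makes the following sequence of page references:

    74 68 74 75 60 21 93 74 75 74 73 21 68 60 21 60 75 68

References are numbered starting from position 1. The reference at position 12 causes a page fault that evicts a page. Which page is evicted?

74

pos 1: 74: miss, frames [74]
pos 2: 68: miss, frames [74, 68]
pos 3: 74: hit
pos 4: 75: miss, frames [74, 68, 75]
pos 5: 60: miss, evict 74, frames [68, 75, 60]
pos 6: 21: miss, evict 68, frames [75, 60, 21]
pos 7: 93: miss, evict 75, frames [60, 21, 93]
pos 8: 74: miss, evict 60, frames [21, 93, 74]
pos 9: 75: miss, evict 21, frames [93, 74, 75]
pos 10: 74: hit
pos 11: 73: miss, evict 93, frames [74, 75, 73]
pos 12: 21: miss, evict 74, frames [75, 73, 21]
At position 12, page 74 is evicted.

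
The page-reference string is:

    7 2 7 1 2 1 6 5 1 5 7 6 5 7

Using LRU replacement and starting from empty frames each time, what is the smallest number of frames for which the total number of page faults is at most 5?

5

f=1: 14 faults
f=2: 11 faults
f=3: 7 faults
f=4: 6 faults
f=5: 5 faults
Smallest f with faults ≤ 5 is 5.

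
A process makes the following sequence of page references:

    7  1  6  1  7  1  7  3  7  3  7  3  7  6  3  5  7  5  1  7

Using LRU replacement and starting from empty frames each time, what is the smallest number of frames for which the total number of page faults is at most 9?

3

f=1: 20 faults
f=2: 11 faults
f=3: 8 faults
f=4: 6 faults
f=5: 5 faults
Smallest f with faults ≤ 9 is 3.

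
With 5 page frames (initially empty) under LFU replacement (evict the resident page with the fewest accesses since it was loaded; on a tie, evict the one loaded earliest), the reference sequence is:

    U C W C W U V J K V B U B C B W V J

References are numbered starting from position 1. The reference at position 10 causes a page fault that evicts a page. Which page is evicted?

J

pos 1: U: miss, frames (U)
pos 2: C: miss, frames (U C)
pos 3: W: miss, frames (U C W)
pos 4: C: hit
pos 5: W: hit
pos 6: U: hit
pos 7: V: miss, frames (U C W V)
pos 8: J: miss, frames (U C W V J)
pos 9: K: miss, evict V, frames (U C W J K)
pos 10: V: miss, evict J, frames (U C W K V)
At position 10, page J is evicted.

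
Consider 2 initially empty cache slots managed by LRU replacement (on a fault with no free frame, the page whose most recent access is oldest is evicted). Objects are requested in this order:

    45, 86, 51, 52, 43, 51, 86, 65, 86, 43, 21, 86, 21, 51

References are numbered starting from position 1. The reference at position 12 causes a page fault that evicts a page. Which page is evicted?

pos 1: 45 → miss, frames (45)
pos 2: 86 → miss, frames (45 86)
pos 3: 51 → miss, evict 45, frames (86 51)
pos 4: 52 → miss, evict 86, frames (51 52)
pos 5: 43 → miss, evict 51, frames (52 43)
pos 6: 51 → miss, evict 52, frames (43 51)
pos 7: 86 → miss, evict 43, frames (51 86)
pos 8: 65 → miss, evict 51, frames (86 65)
pos 9: 86 → hit
pos 10: 43 → miss, evict 65, frames (86 43)
pos 11: 21 → miss, evict 86, frames (43 21)
pos 12: 86 → miss, evict 43, frames (21 86)
At position 12, page 43 is evicted.

43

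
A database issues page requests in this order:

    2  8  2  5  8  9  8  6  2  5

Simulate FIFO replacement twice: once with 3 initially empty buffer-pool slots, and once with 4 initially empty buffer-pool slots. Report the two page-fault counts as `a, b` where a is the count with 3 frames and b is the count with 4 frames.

3 frames: F F . F . F . F F F → 7 faults.
4 frames: F F . F . F . F F . → 6 faults.
6 < 7: adding a frame reduced faults, as is typical.

7, 6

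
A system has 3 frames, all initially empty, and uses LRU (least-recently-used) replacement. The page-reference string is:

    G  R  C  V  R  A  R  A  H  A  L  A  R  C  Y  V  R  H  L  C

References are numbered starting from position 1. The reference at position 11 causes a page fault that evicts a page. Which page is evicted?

pos 1: G -> miss, frames [G]
pos 2: R -> miss, frames [G, R]
pos 3: C -> miss, frames [G, R, C]
pos 4: V -> miss, evict G, frames [R, C, V]
pos 5: R -> hit
pos 6: A -> miss, evict C, frames [V, R, A]
pos 7: R -> hit
pos 8: A -> hit
pos 9: H -> miss, evict V, frames [R, A, H]
pos 10: A -> hit
pos 11: L -> miss, evict R, frames [H, A, L]
At position 11, page R is evicted.

R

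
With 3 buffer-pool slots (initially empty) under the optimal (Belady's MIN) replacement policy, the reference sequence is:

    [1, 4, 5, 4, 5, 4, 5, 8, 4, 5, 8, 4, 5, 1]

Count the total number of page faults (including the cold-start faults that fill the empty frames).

1: miss, frames [1]
4: miss, frames [1, 4]
5: miss, frames [1, 4, 5]
4: hit
5: hit
4: hit
5: hit
8: miss, evict 1, frames [4, 5, 8]
4: hit
5: hit
8: hit
4: hit
5: hit
1: miss, evict 8, frames [4, 5, 1]
Page faults: 5.

5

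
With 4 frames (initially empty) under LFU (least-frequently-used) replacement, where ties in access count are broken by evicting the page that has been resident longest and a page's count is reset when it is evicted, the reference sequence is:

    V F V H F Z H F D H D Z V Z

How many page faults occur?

V -> fault, frames {V}
F -> fault, frames {V,F}
V -> hit
H -> fault, frames {V,F,H}
F -> hit
Z -> fault, frames {V,F,H,Z}
H -> hit
F -> hit
D -> fault, evict Z, frames {V,F,H,D}
H -> hit
D -> hit
Z -> fault, evict V, frames {F,H,D,Z}
V -> fault, evict Z, frames {F,H,D,V}
Z -> fault, evict V, frames {F,H,D,Z}
Page faults: 8.

8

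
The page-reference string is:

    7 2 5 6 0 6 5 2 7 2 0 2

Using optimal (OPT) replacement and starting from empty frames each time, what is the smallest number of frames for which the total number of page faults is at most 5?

5

f=1: 12 faults
f=2: 9 faults
f=3: 7 faults
f=4: 6 faults
f=5: 5 faults
Smallest f with faults ≤ 5 is 5.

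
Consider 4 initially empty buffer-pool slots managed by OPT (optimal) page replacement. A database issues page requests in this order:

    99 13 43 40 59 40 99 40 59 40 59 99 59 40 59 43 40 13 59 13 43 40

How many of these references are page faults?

6

99: fault, frames [99]
13: fault, frames [99, 13]
43: fault, frames [99, 13, 43]
40: fault, frames [99, 13, 43, 40]
59: fault, evict 13, frames [99, 43, 40, 59]
40: hit
99: hit
40: hit
59: hit
40: hit
59: hit
99: hit
59: hit
40: hit
59: hit
43: hit
40: hit
13: fault, evict 99, frames [43, 40, 59, 13]
59: hit
13: hit
43: hit
40: hit
Page faults: 6.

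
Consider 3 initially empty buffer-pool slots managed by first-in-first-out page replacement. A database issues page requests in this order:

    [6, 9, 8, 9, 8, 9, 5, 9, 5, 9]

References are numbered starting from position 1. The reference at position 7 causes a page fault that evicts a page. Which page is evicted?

6

pos 1: 6: miss, frames {6}
pos 2: 9: miss, frames {6,9}
pos 3: 8: miss, frames {6,9,8}
pos 4: 9: hit
pos 5: 8: hit
pos 6: 9: hit
pos 7: 5: miss, evict 6, frames {9,8,5}
At position 7, page 6 is evicted.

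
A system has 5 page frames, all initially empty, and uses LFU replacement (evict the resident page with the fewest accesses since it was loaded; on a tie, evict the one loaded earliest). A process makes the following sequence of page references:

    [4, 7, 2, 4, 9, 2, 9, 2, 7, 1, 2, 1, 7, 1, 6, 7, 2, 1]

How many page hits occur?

12

4 -> miss, frames {4}
7 -> miss, frames {4,7}
2 -> miss, frames {4,7,2}
4 -> hit
9 -> miss, frames {4,7,2,9}
2 -> hit
9 -> hit
2 -> hit
7 -> hit
1 -> miss, frames {4,7,2,9,1}
2 -> hit
1 -> hit
7 -> hit
1 -> hit
6 -> miss, evict 4, frames {7,2,9,1,6}
7 -> hit
2 -> hit
1 -> hit
Hits: 12.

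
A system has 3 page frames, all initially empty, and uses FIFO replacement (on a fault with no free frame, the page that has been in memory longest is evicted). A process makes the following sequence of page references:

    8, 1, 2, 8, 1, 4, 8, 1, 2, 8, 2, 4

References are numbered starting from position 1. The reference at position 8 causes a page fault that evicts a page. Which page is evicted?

pos 1: 8: miss, frames {8}
pos 2: 1: miss, frames {8,1}
pos 3: 2: miss, frames {8,1,2}
pos 4: 8: hit
pos 5: 1: hit
pos 6: 4: miss, evict 8, frames {1,2,4}
pos 7: 8: miss, evict 1, frames {2,4,8}
pos 8: 1: miss, evict 2, frames {4,8,1}
At position 8, page 2 is evicted.

2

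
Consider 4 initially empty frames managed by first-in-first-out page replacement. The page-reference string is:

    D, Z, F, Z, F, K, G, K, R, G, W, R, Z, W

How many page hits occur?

D → fault, frames {D}
Z → fault, frames {D,Z}
F → fault, frames {D,Z,F}
Z → hit
F → hit
K → fault, frames {D,Z,F,K}
G → fault, evict D, frames {Z,F,K,G}
K → hit
R → fault, evict Z, frames {F,K,G,R}
G → hit
W → fault, evict F, frames {K,G,R,W}
R → hit
Z → fault, evict K, frames {G,R,W,Z}
W → hit
Hits: 6.

6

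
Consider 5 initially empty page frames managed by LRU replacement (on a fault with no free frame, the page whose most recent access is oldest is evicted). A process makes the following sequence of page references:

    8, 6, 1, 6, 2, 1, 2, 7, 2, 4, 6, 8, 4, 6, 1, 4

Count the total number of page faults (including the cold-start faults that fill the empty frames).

8 -> fault, frames (8)
6 -> fault, frames (8 6)
1 -> fault, frames (8 6 1)
6 -> hit
2 -> fault, frames (8 1 6 2)
1 -> hit
2 -> hit
7 -> fault, frames (8 6 1 2 7)
2 -> hit
4 -> fault, evict 8, frames (6 1 7 2 4)
6 -> hit
8 -> fault, evict 1, frames (7 2 4 6 8)
4 -> hit
6 -> hit
1 -> fault, evict 7, frames (2 8 4 6 1)
4 -> hit
Page faults: 8.

8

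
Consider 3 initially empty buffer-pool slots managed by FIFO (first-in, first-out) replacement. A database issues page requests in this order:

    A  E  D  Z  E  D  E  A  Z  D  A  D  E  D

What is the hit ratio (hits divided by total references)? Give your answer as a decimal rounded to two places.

0.50

A: fault, frames (A)
E: fault, frames (A E)
D: fault, frames (A E D)
Z: fault, evict A, frames (E D Z)
E: hit
D: hit
E: hit
A: fault, evict E, frames (D Z A)
Z: hit
D: hit
A: hit
D: hit
E: fault, evict D, frames (Z A E)
D: fault, evict Z, frames (A E D)
Hits: 7 of 14 references → 7/14 = 0.5000.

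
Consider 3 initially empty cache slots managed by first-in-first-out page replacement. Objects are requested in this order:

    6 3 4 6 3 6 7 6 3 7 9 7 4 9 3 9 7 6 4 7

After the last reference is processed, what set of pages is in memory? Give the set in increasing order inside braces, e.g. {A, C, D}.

6: fault, frames [6]
3: fault, frames [6, 3]
4: fault, frames [6, 3, 4]
6: hit
3: hit
6: hit
7: fault, evict 6, frames [3, 4, 7]
6: fault, evict 3, frames [4, 7, 6]
3: fault, evict 4, frames [7, 6, 3]
7: hit
9: fault, evict 7, frames [6, 3, 9]
7: fault, evict 6, frames [3, 9, 7]
4: fault, evict 3, frames [9, 7, 4]
9: hit
3: fault, evict 9, frames [7, 4, 3]
9: fault, evict 7, frames [4, 3, 9]
7: fault, evict 4, frames [3, 9, 7]
6: fault, evict 3, frames [9, 7, 6]
4: fault, evict 9, frames [7, 6, 4]
7: hit

{4, 6, 7}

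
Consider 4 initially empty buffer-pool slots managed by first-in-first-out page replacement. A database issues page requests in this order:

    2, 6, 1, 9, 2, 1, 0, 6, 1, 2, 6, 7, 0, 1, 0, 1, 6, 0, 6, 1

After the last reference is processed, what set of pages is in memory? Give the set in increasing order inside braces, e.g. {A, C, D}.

2 → fault, frames (2)
6 → fault, frames (2 6)
1 → fault, frames (2 6 1)
9 → fault, frames (2 6 1 9)
2 → hit
1 → hit
0 → fault, evict 2, frames (6 1 9 0)
6 → hit
1 → hit
2 → fault, evict 6, frames (1 9 0 2)
6 → fault, evict 1, frames (9 0 2 6)
7 → fault, evict 9, frames (0 2 6 7)
0 → hit
1 → fault, evict 0, frames (2 6 7 1)
0 → fault, evict 2, frames (6 7 1 0)
1 → hit
6 → hit
0 → hit
6 → hit
1 → hit

{0, 1, 6, 7}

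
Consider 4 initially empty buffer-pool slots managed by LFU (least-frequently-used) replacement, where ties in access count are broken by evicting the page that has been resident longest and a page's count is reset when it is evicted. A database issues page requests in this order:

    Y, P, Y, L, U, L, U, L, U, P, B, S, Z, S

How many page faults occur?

8

Y -> miss, frames [Y]
P -> miss, frames [Y, P]
Y -> hit
L -> miss, frames [Y, P, L]
U -> miss, frames [Y, P, L, U]
L -> hit
U -> hit
L -> hit
U -> hit
P -> hit
B -> miss, evict Y, frames [P, L, U, B]
S -> miss, evict B, frames [P, L, U, S]
Z -> miss, evict S, frames [P, L, U, Z]
S -> miss, evict Z, frames [P, L, U, S]
Page faults: 8.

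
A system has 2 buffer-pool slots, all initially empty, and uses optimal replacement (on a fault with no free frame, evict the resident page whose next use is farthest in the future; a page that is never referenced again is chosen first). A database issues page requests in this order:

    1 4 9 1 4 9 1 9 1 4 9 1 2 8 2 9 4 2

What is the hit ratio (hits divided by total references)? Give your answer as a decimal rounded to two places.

0.39

1: miss, frames [1]
4: miss, frames [1, 4]
9: miss, evict 4, frames [1, 9]
1: hit
4: miss, evict 1, frames [9, 4]
9: hit
1: miss, evict 4, frames [9, 1]
9: hit
1: hit
4: miss, evict 1, frames [9, 4]
9: hit
1: miss, evict 4, frames [9, 1]
2: miss, evict 1, frames [9, 2]
8: miss, evict 9, frames [2, 8]
2: hit
9: miss, evict 8, frames [2, 9]
4: miss, evict 9, frames [2, 4]
2: hit
Hits: 7 of 18 references → 7/18 = 0.3889.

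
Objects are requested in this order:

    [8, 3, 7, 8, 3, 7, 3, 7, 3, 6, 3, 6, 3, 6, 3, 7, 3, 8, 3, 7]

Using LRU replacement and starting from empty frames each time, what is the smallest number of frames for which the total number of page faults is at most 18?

2

f=1: 20 faults
f=2: 10 faults
f=3: 5 faults
f=4: 4 faults
Smallest f with faults ≤ 18 is 2.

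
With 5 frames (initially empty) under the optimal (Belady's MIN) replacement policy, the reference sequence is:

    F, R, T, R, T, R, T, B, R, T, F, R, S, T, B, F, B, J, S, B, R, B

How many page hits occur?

F: fault, frames {F}
R: fault, frames {F,R}
T: fault, frames {F,R,T}
R: hit
T: hit
R: hit
T: hit
B: fault, frames {F,R,T,B}
R: hit
T: hit
F: hit
R: hit
S: fault, frames {F,R,T,B,S}
T: hit
B: hit
F: hit
B: hit
J: fault, evict T, frames {F,R,B,S,J}
S: hit
B: hit
R: hit
B: hit
Hits: 16.

16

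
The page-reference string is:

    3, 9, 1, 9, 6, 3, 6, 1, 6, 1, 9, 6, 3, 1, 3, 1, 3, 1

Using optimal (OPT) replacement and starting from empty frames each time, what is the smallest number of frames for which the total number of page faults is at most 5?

4

f=1: 18 faults
f=2: 9 faults
f=3: 6 faults
f=4: 4 faults
Smallest f with faults ≤ 5 is 4.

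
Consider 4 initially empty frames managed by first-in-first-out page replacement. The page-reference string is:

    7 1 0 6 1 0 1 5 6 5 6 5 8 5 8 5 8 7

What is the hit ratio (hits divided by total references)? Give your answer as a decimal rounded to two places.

0.61

7 → miss, frames (7)
1 → miss, frames (7 1)
0 → miss, frames (7 1 0)
6 → miss, frames (7 1 0 6)
1 → hit
0 → hit
1 → hit
5 → miss, evict 7, frames (1 0 6 5)
6 → hit
5 → hit
6 → hit
5 → hit
8 → miss, evict 1, frames (0 6 5 8)
5 → hit
8 → hit
5 → hit
8 → hit
7 → miss, evict 0, frames (6 5 8 7)
Hits: 11 of 18 references → 11/18 = 0.6111.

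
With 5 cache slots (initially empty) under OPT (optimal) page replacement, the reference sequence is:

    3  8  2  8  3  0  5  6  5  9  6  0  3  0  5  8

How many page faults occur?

3 → fault, frames (3)
8 → fault, frames (3 8)
2 → fault, frames (3 8 2)
8 → hit
3 → hit
0 → fault, frames (3 8 2 0)
5 → fault, frames (3 8 2 0 5)
6 → fault, evict 2, frames (3 8 0 5 6)
5 → hit
9 → fault, evict 8, frames (3 0 5 6 9)
6 → hit
0 → hit
3 → hit
0 → hit
5 → hit
8 → fault, evict 9, frames (3 0 5 6 8)
Page faults: 8.

8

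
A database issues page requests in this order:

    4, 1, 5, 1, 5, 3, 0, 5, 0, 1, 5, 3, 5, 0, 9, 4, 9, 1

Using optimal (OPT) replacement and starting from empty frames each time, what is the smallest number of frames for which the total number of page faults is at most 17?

f=1: 18 faults
f=2: 11 faults
f=3: 9 faults
f=4: 7 faults
f=5: 6 faults
f=6: 6 faults
Smallest f with faults ≤ 17 is 2.

2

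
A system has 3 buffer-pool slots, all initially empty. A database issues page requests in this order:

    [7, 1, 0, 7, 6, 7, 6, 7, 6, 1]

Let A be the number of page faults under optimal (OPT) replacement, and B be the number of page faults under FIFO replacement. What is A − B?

Under OPT: F F F . F . . . . . → 4 faults.
Under FIFO: F F F . F F . . . F → 6 faults.
A − B = 4 − 6 = -2.

-2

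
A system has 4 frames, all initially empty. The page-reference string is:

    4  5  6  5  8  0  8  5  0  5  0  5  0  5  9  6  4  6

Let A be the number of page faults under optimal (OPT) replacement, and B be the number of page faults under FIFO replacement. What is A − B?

Under OPT: F F F . F F . . . . . . . . F . F . → 7 faults.
Under FIFO: F F F . F F . . . . . . . . F . F F → 8 faults.
A − B = 7 − 8 = -1.

-1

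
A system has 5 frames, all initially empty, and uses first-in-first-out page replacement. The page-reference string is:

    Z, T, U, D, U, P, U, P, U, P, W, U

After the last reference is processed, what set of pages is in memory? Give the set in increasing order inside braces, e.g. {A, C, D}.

{D, P, T, U, W}

Z: fault, frames [Z]
T: fault, frames [Z, T]
U: fault, frames [Z, T, U]
D: fault, frames [Z, T, U, D]
U: hit
P: fault, frames [Z, T, U, D, P]
U: hit
P: hit
U: hit
P: hit
W: fault, evict Z, frames [T, U, D, P, W]
U: hit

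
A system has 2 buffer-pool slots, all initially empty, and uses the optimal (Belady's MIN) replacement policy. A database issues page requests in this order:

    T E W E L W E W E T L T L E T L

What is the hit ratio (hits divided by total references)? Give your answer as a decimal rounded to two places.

0.44

T → miss, frames [T]
E → miss, frames [T, E]
W → miss, evict T, frames [E, W]
E → hit
L → miss, evict E, frames [W, L]
W → hit
E → miss, evict L, frames [W, E]
W → hit
E → hit
T → miss, evict W, frames [E, T]
L → miss, evict E, frames [T, L]
T → hit
L → hit
E → miss, evict L, frames [T, E]
T → hit
L → miss, evict E, frames [T, L]
Hits: 7 of 16 references → 7/16 = 0.4375.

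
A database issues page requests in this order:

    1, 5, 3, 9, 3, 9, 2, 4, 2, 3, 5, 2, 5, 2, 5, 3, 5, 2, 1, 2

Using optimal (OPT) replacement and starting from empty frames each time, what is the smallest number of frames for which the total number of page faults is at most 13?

f=1: 20 faults
f=2: 11 faults
f=3: 8 faults
f=4: 7 faults
f=5: 6 faults
f=6: 6 faults
Smallest f with faults ≤ 13 is 2.

2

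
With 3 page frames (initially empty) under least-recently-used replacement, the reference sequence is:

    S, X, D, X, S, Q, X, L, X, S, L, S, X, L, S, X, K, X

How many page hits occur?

11

S -> fault, frames {S}
X -> fault, frames {S,X}
D -> fault, frames {S,X,D}
X -> hit
S -> hit
Q -> fault, evict D, frames {X,S,Q}
X -> hit
L -> fault, evict S, frames {Q,X,L}
X -> hit
S -> fault, evict Q, frames {L,X,S}
L -> hit
S -> hit
X -> hit
L -> hit
S -> hit
X -> hit
K -> fault, evict L, frames {S,X,K}
X -> hit
Hits: 11.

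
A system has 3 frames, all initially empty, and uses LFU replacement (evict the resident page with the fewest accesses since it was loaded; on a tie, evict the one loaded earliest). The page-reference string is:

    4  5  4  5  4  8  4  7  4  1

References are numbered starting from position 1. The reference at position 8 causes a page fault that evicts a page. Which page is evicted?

pos 1: 4 -> miss, frames (4)
pos 2: 5 -> miss, frames (4 5)
pos 3: 4 -> hit
pos 4: 5 -> hit
pos 5: 4 -> hit
pos 6: 8 -> miss, frames (4 5 8)
pos 7: 4 -> hit
pos 8: 7 -> miss, evict 8, frames (4 5 7)
At position 8, page 8 is evicted.

8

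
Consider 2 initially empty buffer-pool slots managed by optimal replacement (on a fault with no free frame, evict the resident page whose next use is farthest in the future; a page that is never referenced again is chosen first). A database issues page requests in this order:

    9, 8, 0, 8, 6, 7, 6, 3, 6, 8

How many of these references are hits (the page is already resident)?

3

9 → fault, frames (9)
8 → fault, frames (9 8)
0 → fault, evict 9, frames (8 0)
8 → hit
6 → fault, evict 0, frames (8 6)
7 → fault, evict 8, frames (6 7)
6 → hit
3 → fault, evict 7, frames (6 3)
6 → hit
8 → fault, evict 3, frames (6 8)
Hits: 3.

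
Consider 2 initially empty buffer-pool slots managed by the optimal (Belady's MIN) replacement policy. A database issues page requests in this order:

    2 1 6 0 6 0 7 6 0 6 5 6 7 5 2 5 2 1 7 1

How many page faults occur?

2 -> miss, frames {2}
1 -> miss, frames {2,1}
6 -> miss, evict 1, frames {2,6}
0 -> miss, evict 2, frames {6,0}
6 -> hit
0 -> hit
7 -> miss, evict 0, frames {6,7}
6 -> hit
0 -> miss, evict 7, frames {6,0}
6 -> hit
5 -> miss, evict 0, frames {6,5}
6 -> hit
7 -> miss, evict 6, frames {5,7}
5 -> hit
2 -> miss, evict 7, frames {5,2}
5 -> hit
2 -> hit
1 -> miss, evict 2, frames {5,1}
7 -> miss, evict 5, frames {1,7}
1 -> hit
Page faults: 11.

11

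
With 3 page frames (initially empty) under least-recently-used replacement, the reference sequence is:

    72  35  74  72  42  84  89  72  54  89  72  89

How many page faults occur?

72 -> miss, frames {72}
35 -> miss, frames {72,35}
74 -> miss, frames {72,35,74}
72 -> hit
42 -> miss, evict 35, frames {74,72,42}
84 -> miss, evict 74, frames {72,42,84}
89 -> miss, evict 72, frames {42,84,89}
72 -> miss, evict 42, frames {84,89,72}
54 -> miss, evict 84, frames {89,72,54}
89 -> hit
72 -> hit
89 -> hit
Page faults: 8.

8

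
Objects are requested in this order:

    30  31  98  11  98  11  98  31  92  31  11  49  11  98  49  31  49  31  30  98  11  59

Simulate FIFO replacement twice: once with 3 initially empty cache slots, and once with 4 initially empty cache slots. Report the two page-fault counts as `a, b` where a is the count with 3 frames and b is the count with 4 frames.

15, 11

3 frames: F F F F . . . . F F . F F F . F F . F F F F → 15 faults.
4 frames: F F F F . . . . F . . F . . . F . . F F F F → 11 faults.
11 < 15: adding a frame reduced faults, as is typical.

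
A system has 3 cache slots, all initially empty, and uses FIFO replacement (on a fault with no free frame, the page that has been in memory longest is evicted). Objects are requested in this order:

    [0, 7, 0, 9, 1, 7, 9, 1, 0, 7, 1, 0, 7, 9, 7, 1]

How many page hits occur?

0: miss, frames [0]
7: miss, frames [0, 7]
0: hit
9: miss, frames [0, 7, 9]
1: miss, evict 0, frames [7, 9, 1]
7: hit
9: hit
1: hit
0: miss, evict 7, frames [9, 1, 0]
7: miss, evict 9, frames [1, 0, 7]
1: hit
0: hit
7: hit
9: miss, evict 1, frames [0, 7, 9]
7: hit
1: miss, evict 0, frames [7, 9, 1]
Hits: 8.

8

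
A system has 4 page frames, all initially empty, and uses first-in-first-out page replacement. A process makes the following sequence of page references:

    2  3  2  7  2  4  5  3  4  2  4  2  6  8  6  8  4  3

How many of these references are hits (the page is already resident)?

2: miss, frames [2]
3: miss, frames [2, 3]
2: hit
7: miss, frames [2, 3, 7]
2: hit
4: miss, frames [2, 3, 7, 4]
5: miss, evict 2, frames [3, 7, 4, 5]
3: hit
4: hit
2: miss, evict 3, frames [7, 4, 5, 2]
4: hit
2: hit
6: miss, evict 7, frames [4, 5, 2, 6]
8: miss, evict 4, frames [5, 2, 6, 8]
6: hit
8: hit
4: miss, evict 5, frames [2, 6, 8, 4]
3: miss, evict 2, frames [6, 8, 4, 3]
Hits: 8.

8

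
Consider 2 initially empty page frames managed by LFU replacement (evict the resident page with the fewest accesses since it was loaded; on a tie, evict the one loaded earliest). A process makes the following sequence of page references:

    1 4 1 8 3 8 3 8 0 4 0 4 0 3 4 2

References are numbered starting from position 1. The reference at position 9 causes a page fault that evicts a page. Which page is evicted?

8

pos 1: 1 → miss, frames [1]
pos 2: 4 → miss, frames [1, 4]
pos 3: 1 → hit
pos 4: 8 → miss, evict 4, frames [1, 8]
pos 5: 3 → miss, evict 8, frames [1, 3]
pos 6: 8 → miss, evict 3, frames [1, 8]
pos 7: 3 → miss, evict 8, frames [1, 3]
pos 8: 8 → miss, evict 3, frames [1, 8]
pos 9: 0 → miss, evict 8, frames [1, 0]
At position 9, page 8 is evicted.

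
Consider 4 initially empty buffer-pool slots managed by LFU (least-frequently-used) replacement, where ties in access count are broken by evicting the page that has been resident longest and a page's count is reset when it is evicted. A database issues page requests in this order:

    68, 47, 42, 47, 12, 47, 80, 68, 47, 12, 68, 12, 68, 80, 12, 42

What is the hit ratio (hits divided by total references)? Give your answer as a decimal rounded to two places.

68 → miss, frames {68}
47 → miss, frames {68,47}
42 → miss, frames {68,47,42}
47 → hit
12 → miss, frames {68,47,42,12}
47 → hit
80 → miss, evict 68, frames {47,42,12,80}
68 → miss, evict 42, frames {47,12,80,68}
47 → hit
12 → hit
68 → hit
12 → hit
68 → hit
80 → hit
12 → hit
42 → miss, evict 80, frames {47,12,68,42}
Hits: 9 of 16 references → 9/16 = 0.5625.

0.56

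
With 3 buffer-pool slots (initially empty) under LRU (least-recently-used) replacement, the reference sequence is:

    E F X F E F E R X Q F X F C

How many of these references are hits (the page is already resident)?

6

E -> fault, frames (E)
F -> fault, frames (E F)
X -> fault, frames (E F X)
F -> hit
E -> hit
F -> hit
E -> hit
R -> fault, evict X, frames (F E R)
X -> fault, evict F, frames (E R X)
Q -> fault, evict E, frames (R X Q)
F -> fault, evict R, frames (X Q F)
X -> hit
F -> hit
C -> fault, evict Q, frames (X F C)
Hits: 6.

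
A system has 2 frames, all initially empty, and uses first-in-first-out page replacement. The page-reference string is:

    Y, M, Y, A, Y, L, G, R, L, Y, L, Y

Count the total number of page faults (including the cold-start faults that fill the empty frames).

9

Y → fault, frames {Y}
M → fault, frames {Y,M}
Y → hit
A → fault, evict Y, frames {M,A}
Y → fault, evict M, frames {A,Y}
L → fault, evict A, frames {Y,L}
G → fault, evict Y, frames {L,G}
R → fault, evict L, frames {G,R}
L → fault, evict G, frames {R,L}
Y → fault, evict R, frames {L,Y}
L → hit
Y → hit
Page faults: 9.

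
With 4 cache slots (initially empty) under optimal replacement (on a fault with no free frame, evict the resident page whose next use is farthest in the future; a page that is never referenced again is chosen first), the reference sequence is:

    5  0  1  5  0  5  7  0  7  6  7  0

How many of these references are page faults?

5

5 → fault, frames [5]
0 → fault, frames [5, 0]
1 → fault, frames [5, 0, 1]
5 → hit
0 → hit
5 → hit
7 → fault, frames [5, 0, 1, 7]
0 → hit
7 → hit
6 → fault, evict 1, frames [5, 0, 7, 6]
7 → hit
0 → hit
Page faults: 5.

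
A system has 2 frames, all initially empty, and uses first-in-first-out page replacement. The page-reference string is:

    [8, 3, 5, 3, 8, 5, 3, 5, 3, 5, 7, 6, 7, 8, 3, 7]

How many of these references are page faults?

11

8 → miss, frames [8]
3 → miss, frames [8, 3]
5 → miss, evict 8, frames [3, 5]
3 → hit
8 → miss, evict 3, frames [5, 8]
5 → hit
3 → miss, evict 5, frames [8, 3]
5 → miss, evict 8, frames [3, 5]
3 → hit
5 → hit
7 → miss, evict 3, frames [5, 7]
6 → miss, evict 5, frames [7, 6]
7 → hit
8 → miss, evict 7, frames [6, 8]
3 → miss, evict 6, frames [8, 3]
7 → miss, evict 8, frames [3, 7]
Page faults: 11.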